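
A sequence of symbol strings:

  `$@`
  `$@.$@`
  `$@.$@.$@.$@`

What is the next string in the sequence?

$@.$@.$@.$@.$@.$@.$@.$@

Every step duplicates the string with '.' between the halves.
One more doubling of $@.$@.$@.$@ gives the answer.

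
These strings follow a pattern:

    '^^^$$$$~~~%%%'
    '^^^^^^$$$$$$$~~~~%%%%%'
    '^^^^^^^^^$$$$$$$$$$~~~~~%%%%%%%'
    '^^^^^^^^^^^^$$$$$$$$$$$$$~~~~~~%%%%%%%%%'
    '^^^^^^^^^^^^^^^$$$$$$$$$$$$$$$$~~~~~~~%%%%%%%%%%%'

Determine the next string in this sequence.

^^^^^^^^^^^^^^^^^^$$$$$$$$$$$$$$$$$$$~~~~~~~~%%%%%%%%%%%%%

Reading off run lengths: ^ runs 3, 6, 9, 12, 15; $ runs 4, 7, 10, 13, 16; ~ runs 3, 4, 5, 6, 7; % runs 3, 5, 7, 9, 11 — each is linear in n (n = 1, 2, …).
At n = 6 the blocks have lengths 18, 19, 8, 13.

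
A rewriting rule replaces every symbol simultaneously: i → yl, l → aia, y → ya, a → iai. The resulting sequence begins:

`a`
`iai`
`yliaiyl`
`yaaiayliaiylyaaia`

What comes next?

yaiaiiaiyliaiyaaiayliaiylyaaiayaiaiiaiyliai

Applying the rule to each of the 17 symbols of yaaiayliaiylyaaia gives the pieces ya iai iai yl iai ya aia yl iai yl ya aia ya iai iai yl iai, which concatenate to the answer.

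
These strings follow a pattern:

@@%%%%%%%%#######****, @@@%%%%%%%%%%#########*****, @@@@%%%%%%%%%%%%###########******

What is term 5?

Term n consists of n-1 @'s, followed by 2n+2 %'s, followed by 2n+1 #'s, followed by n+1 *'s, where the shown terms are n = 3, 4, 5.
At n = 7 the blocks have lengths 6, 16, 15, 8.

@@@@@@%%%%%%%%%%%%%%%%###############********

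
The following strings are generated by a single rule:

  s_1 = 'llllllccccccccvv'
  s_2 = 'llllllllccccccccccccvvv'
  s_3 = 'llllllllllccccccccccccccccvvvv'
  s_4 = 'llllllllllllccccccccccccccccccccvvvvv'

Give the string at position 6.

llllllllllllllllccccccccccccccccccccccccccccvvvvvvv

Each string has the form l^{2n+2} c^{4n} v^{n}, where the shown terms are n = 2, 3, 4, 5.
Setting n = 7 gives 16, 28, 7 characters in each block.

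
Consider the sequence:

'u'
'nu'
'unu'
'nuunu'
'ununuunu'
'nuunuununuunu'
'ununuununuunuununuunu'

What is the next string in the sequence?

nuunuununuunuununuununuunuununuunu

Each term (from the third on) is the two preceding terms concatenated in order: term 3 = u·nu = unu.
The next term joins nuunuununuunu and ununuununuunuununuunu.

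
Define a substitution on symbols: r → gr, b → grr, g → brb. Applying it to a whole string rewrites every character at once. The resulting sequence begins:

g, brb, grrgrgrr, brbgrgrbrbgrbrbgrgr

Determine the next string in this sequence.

Applying the rule to each of the 19 symbols of brbgrgrbrbgrbrbgrgr gives the pieces grr gr grr brb gr brb gr grr gr grr brb gr grr gr grr brb gr brb gr, which concatenate to the answer.

grrgrgrrbrbgrbrbgrgrrgrgrrbrbgrgrrgrgrrbrbgrbrbgr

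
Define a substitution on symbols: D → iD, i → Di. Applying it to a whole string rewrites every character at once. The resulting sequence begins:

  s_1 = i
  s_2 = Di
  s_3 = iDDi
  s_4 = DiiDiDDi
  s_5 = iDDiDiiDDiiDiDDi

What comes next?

Replace each of the 16 characters of iDDiDiiDDiiDiDDi in place — Di iD iD Di iD Di Di iD iD Di Di iD Di iD iD Di — and concatenate.

DiiDiDDiiDDiDiiDiDDiDiiDDiiDiDDi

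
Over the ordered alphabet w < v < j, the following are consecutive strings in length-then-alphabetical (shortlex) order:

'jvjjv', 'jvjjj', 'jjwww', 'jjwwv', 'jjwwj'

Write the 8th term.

Continuing the enumeration 3 steps past jjwwj: jjwwj → jjwvw → jjwvv → (answer).

jjwvj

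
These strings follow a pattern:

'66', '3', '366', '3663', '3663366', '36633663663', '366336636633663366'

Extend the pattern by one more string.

This is a Fibonacci-style word recurrence s(k) = s(k−1)·s(k−2): e.g. 3·66 = 366.
Continuing: 366336636633663366 · 36633663663 gives term 8.

36633663663366336636633663663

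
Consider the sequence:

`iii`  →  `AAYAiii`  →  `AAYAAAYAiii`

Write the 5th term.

AAYAAAYAAAYAAAYAiii

Each term is the previous one with AAYA prepended.
From AAYAAAYAiii, 2 further steps: AAYAAAYAiii → AAYAAAYAAAYAiii → (answer).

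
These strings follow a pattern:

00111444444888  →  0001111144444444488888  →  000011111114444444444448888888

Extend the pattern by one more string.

00000111111111444444444444444888888888

Reading off run lengths: 0 runs 2, 3, 4; 1 runs 3, 5, 7; 4 runs 6, 9, 12; 8 runs 3, 5, 7 — each is linear in n (n = 1, 2, …).
Setting n = 4 gives 5, 9, 15, 9 characters in each block.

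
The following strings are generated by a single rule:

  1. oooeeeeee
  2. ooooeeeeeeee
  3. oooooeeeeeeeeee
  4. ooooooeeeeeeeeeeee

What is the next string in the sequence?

oooooooeeeeeeeeeeeeee

Reading off run lengths: o runs 3, 4, 5, 6; e runs 6, 8, 10, 12 — each is linear in n, where the shown terms are n = 3, 4, 5, 6.
At n = 7 the blocks have lengths 7, 14.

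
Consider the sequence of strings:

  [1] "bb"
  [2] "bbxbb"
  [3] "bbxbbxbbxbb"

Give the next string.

bbxbbxbbxbbxbbxbbxbbxbb

Each string is two copies of the previous one joined by 'x'.
So the next term is two copies of bbxbbxbbxbb with 'x' between the halves.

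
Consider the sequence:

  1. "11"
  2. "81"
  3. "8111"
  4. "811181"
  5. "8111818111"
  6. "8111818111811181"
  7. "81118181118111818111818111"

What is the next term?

811181811181118181118181118111818111811181

From term 3 onward, concatenate the last term with the second-to-last: 81·11 = 8111, 8111·81 = 811181, …
Continuing: 81118181118111818111818111 · 8111818111811181 gives term 8.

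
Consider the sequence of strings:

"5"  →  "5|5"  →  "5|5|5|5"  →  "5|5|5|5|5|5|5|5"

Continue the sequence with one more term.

5|5|5|5|5|5|5|5|5|5|5|5|5|5|5|5

Each string is two copies of the previous one joined by '|'.
One more doubling of 5|5|5|5|5|5|5|5 gives the answer.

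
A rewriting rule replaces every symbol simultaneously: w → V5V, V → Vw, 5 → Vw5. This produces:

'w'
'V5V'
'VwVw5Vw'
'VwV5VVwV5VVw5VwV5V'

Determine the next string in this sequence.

Rewriting the 18 symbols of VwV5VVwV5VVw5VwV5V one by one yields Vw V5V Vw Vw5 Vw Vw V5V Vw Vw5 Vw Vw V5V Vw5 Vw V5V Vw Vw5 Vw; concatenated:

VwV5VVwVw5VwVwV5VVwVw5VwVwV5VVw5VwV5VVwVw5Vw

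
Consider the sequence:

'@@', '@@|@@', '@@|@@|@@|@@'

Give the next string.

Every step duplicates the string with '|' between the halves.
One more doubling of @@|@@|@@|@@ gives the answer.

@@|@@|@@|@@|@@|@@|@@|@@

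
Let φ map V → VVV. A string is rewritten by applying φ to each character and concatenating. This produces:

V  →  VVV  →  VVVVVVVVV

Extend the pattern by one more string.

VVVVVVVVVVVVVVVVVVVVVVVVVVV

Expanding VVVVVVVVV: V→VVV, V→VVV, V→VVV, V→VVV, V→VVV, V→VVV, V→VVV, V→VVV, V→VVV. Concatenated: VVV VVV VVV VVV VVV VVV VVV VVV VVV.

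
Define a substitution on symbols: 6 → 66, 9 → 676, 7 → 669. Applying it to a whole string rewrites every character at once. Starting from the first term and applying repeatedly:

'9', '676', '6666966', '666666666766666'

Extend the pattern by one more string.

6666666666666666666696666666666

φ(666666666766666) expands symbol-by-symbol to 66 66 66 66 66 66 66 66 66 669 66 66 66 66 66; joining the 15 pieces gives the next term.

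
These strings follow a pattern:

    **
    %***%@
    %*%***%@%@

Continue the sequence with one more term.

s(k+1) = %*·s(k)·%@, so each term gains %* as a prefix and %@ as a suffix.
One more step from %*%***%@%@ gives the answer.

%*%*%***%@%@%@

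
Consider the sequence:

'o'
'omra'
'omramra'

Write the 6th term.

omramramramramra

Each term is the previous one with mra appended.
From omramra, 3 further steps: omramra → omramramra → omramramramra → (answer).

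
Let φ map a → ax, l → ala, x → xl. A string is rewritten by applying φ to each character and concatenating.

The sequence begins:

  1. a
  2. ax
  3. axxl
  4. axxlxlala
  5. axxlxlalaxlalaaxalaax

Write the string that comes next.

φ(axxlxlalaxlalaaxalaax) expands symbol-by-symbol to ax xl xl ala xl ala ax ala ax xl ala ax ala ax ax xl ax ala ax ax xl; joining the 21 pieces gives the next term.

axxlxlalaxlalaaxalaaxxlalaaxalaaxaxxlaxalaaxaxxl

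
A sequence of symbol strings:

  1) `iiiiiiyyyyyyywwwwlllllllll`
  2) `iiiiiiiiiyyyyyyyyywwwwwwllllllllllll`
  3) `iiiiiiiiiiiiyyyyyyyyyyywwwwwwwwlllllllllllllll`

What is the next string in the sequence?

iiiiiiiiiiiiiiiyyyyyyyyyyyyywwwwwwwwwwllllllllllllllllll

The n-th term is 3n i's then 2n+3 y's then 2n w's then 3n+3 l's, where the shown terms are n = 2, 3, 4.
Setting n = 5 gives 15, 13, 10, 18 characters in each block.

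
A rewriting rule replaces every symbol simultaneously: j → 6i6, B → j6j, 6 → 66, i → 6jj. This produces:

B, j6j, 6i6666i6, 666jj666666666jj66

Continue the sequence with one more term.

Rewriting the 18 symbols of 666jj666666666jj66 one by one yields 66 66 66 6i6 6i6 66 66 66 66 66 66 66 66 66 6i6 6i6 66 66; concatenated:

6666666i66i66666666666666666666i66i66666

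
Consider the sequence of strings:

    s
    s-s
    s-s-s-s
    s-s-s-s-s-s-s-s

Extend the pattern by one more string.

Every step duplicates the string with '-' between the halves.
One more doubling of s-s-s-s-s-s-s-s gives the answer.

s-s-s-s-s-s-s-s-s-s-s-s-s-s-s-s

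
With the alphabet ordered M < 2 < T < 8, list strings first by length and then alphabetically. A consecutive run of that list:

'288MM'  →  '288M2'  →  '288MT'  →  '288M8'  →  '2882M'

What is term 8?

28828

Continuing the enumeration 3 steps past 2882M: 2882M → 28822 → 2882T → (answer).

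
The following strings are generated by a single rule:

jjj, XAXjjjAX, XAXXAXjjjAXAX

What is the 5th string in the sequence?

Each term wraps the previous one in XAX on the left and AX on the right.
From XAXXAXjjjAXAX, 2 further steps: XAXXAXjjjAXAX → XAXXAXXAXjjjAXAXAX → (answer).

XAXXAXXAXXAXjjjAXAXAXAX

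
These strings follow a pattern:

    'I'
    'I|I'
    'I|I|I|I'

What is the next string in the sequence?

Each string is two copies of the previous one joined by '|'.
So the next term is two copies of I|I|I|I with '|' between the halves.

I|I|I|I|I|I|I|I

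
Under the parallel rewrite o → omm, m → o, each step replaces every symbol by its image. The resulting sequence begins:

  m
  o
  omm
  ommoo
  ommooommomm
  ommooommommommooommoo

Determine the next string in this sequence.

ommooommommommooommooommooommommommooommomm

Replace each of the 21 characters of ommooommommommooommoo in place — omm o o omm omm omm o o omm o o omm o o omm omm omm o o omm omm — and concatenate.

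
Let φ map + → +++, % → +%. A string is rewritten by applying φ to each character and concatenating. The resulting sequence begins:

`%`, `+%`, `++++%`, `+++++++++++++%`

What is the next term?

Rewriting the 14 symbols of +++++++++++++% one by one yields +++ +++ +++ +++ +++ +++ +++ +++ +++ +++ +++ +++ +++ +%; concatenated:

++++++++++++++++++++++++++++++++++++++++%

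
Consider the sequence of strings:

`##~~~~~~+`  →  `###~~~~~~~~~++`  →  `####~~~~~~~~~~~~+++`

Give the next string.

#####~~~~~~~~~~~~~~~++++

The n-th term is n #'s then 3n ~'s then n-1 +'s, where the shown terms are n = 2, 3, 4.
Setting n = 5 gives 5, 15, 4 characters in each block.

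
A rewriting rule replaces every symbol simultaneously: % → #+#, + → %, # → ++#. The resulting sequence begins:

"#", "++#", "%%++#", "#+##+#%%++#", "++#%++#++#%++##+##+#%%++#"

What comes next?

%%++##+#%%++#%%++##+#%%++#++#%++#++#%++##+##+#%%++#

Replace each of the 25 characters of ++#%++#++#%++##+##+#%%++# in place — % % ++# #+# % % ++# % % ++# #+# % % ++# ++# % ++# ++# % ++# #+# #+# % % ++# — and concatenate.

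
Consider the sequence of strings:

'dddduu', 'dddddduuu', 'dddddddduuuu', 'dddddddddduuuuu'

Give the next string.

The n-th term is 2n d's then n u's, where the shown terms are n = 2, 3, 4, 5.
Setting n = 6 gives 12, 6 characters in each block.

dddddddddddduuuuuu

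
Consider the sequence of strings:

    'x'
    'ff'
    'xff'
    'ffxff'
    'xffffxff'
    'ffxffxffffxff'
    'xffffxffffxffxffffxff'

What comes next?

ffxffxffffxffxffffxffffxffxffffxff

Each term (from the third on) is the two preceding terms concatenated in order: term 3 = x·ff = xff.
So term 8 is ffxffxffffxff·xffffxffffxffxffffxff.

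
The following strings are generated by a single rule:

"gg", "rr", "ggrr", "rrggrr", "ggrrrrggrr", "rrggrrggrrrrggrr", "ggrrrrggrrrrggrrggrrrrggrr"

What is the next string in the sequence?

Each term (from the third on) is the two preceding terms concatenated in order: term 3 = gg·rr = ggrr.
Continuing: rrggrrggrrrrggrr · ggrrrrggrrrrggrrggrrrrggrr gives term 8.

rrggrrggrrrrggrrggrrrrggrrrrggrrggrrrrggrr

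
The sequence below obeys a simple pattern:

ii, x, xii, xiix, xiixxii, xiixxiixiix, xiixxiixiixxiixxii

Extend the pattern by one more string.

From term 3 onward, concatenate the last term with the second-to-last: x·ii = xii, xii·x = xiix, …
The next term joins xiixxiixiixxiixxii and xiixxiixiix.

xiixxiixiixxiixxiixiixxiixiix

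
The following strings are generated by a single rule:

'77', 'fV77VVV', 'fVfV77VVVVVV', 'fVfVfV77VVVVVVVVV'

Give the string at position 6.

fVfVfVfVfV77VVVVVVVVVVVVVVV

s(k+1) = fV·s(k)·VVV, so each term gains fV as a prefix and VVV as a suffix.
From fVfVfV77VVVVVVVVV, 2 further steps: fVfVfV77VVVVVVVVV → fVfVfVfV77VVVVVVVVVVVV → (answer).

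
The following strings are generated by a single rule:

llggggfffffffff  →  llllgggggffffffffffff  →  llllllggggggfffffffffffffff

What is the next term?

Reading off run lengths: l runs 2, 4, 6; g runs 4, 5, 6; f runs 9, 12, 15 — each is linear in n, where the shown terms are n = 2, 3, 4.
At n = 5 the blocks have lengths 8, 7, 18.

llllllllgggggggffffffffffffffffff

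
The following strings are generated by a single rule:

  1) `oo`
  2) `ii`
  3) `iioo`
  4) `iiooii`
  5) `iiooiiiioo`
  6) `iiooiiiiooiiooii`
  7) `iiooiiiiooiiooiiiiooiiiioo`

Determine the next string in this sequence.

iiooiiiiooiiooiiiiooiiiiooiiooiiiiooiiooii

Each term (from the third on) is the previous term followed by the one before it: term 3 = ii·oo = iioo.
The next term joins iiooiiiiooiiooiiiiooiiiioo and iiooiiiiooiiooii.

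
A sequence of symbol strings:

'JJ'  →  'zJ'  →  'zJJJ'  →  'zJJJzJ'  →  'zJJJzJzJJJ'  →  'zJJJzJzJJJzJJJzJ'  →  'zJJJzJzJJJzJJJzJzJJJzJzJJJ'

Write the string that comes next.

zJJJzJzJJJzJJJzJzJJJzJzJJJzJJJzJzJJJzJJJzJ

This is a Fibonacci-style word recurrence s(k) = s(k−1)·s(k−2): e.g. zJ·JJ = zJJJ.
The next term joins zJJJzJzJJJzJJJzJzJJJzJzJJJ and zJJJzJzJJJzJJJzJ.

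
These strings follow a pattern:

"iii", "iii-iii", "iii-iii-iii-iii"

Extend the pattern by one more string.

s(k+1) = s(k)·-·s(k) — each term doubles the last with '-' between the halves.
One more doubling of iii-iii-iii-iii gives the answer.

iii-iii-iii-iii-iii-iii-iii-iii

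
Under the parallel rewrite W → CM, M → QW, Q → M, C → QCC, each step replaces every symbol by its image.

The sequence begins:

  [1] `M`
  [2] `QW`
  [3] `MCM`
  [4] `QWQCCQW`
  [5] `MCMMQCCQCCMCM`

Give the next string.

φ(MCMMQCCQCCMCM) expands symbol-by-symbol to QW QCC QW QW M QCC QCC M QCC QCC QW QCC QW; joining the 13 pieces gives the next term.

QWQCCQWQWMQCCQCCMQCCQCCQWQCCQW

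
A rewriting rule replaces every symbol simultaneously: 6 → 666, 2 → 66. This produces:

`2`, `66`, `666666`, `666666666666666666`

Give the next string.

666666666666666666666666666666666666666666666666666666

φ(666666666666666666) expands symbol-by-symbol to 666 666 666 666 666 666 666 666 666 666 666 666 666 666 666 666 666 666; joining the 18 pieces gives the next term.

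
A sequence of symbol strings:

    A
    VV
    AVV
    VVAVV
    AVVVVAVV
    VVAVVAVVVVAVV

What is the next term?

Each term (from the third on) is the two preceding terms concatenated in order: term 3 = A·VV = AVV.
Continuing: AVVVVAVV · VVAVVAVVVVAVV gives term 7.

AVVVVAVVVVAVVAVVVVAVV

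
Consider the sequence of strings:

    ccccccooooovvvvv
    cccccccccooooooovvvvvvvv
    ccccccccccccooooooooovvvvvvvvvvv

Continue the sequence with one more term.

Term n consists of 3n c's, followed by 2n+1 o's, followed by 3n-1 v's, where the shown terms are n = 2, 3, 4.
Setting n = 5 gives 15, 11, 14 characters in each block.

cccccccccccccccooooooooooovvvvvvvvvvvvvv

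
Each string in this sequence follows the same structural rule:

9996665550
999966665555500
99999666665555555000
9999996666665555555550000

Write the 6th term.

Reading off run lengths: 9 runs 3, 4, 5, 6; 6 runs 3, 4, 5, 6; 5 runs 3, 5, 7, 9; 0 runs 1, 2, 3, 4 — each is linear in n (n = 1, 2, …).
Setting n = 6 gives 8, 8, 13, 6 characters in each block.

99999999666666665555555555555000000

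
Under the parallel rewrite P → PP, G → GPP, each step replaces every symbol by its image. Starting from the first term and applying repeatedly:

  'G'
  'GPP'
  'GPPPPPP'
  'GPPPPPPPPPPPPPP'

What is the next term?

φ(GPPPPPPPPPPPPPP) expands symbol-by-symbol to GPP PP PP PP PP PP PP PP PP PP PP PP PP PP PP; joining the 15 pieces gives the next term.

GPPPPPPPPPPPPPPPPPPPPPPPPPPPPPP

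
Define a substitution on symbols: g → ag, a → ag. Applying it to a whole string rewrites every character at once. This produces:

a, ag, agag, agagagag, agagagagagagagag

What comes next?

agagagagagagagagagagagagagagagag

φ(agagagagagagagag) expands symbol-by-symbol to ag ag ag ag ag ag ag ag ag ag ag ag ag ag ag ag; joining the 16 pieces gives the next term.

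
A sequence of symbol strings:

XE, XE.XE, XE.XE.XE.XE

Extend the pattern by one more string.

XE.XE.XE.XE.XE.XE.XE.XE

Each string is two copies of the previous one joined by '.'.
So the next term is two copies of XE.XE.XE.XE with '.' between the halves.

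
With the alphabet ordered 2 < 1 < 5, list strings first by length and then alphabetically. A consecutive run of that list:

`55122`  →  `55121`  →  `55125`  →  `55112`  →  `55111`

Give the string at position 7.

55152

Advancing 2 positions from 55111 through 55111 → 55115 reaches term 7.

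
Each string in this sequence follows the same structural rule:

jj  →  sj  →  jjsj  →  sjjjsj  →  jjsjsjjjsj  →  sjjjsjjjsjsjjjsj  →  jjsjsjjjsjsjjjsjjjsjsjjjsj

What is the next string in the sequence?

sjjjsjjjsjsjjjsjjjsjsjjjsjsjjjsjjjsjsjjjsj

This is a Fibonacci-style word recurrence s(k) = s(k−2)·s(k−1): e.g. jj·sj = jjsj.
Continuing: sjjjsjjjsjsjjjsj · jjsjsjjjsjsjjjsjjjsjsjjjsj gives term 8.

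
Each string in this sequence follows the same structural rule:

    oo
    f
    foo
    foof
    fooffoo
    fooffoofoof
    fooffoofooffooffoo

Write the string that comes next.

fooffoofooffooffoofooffoofoof

From term 3 onward, concatenate the last term with the second-to-last: f·oo = foo, foo·f = foof, …
Continuing: fooffoofooffooffoo · fooffoofoof gives term 8.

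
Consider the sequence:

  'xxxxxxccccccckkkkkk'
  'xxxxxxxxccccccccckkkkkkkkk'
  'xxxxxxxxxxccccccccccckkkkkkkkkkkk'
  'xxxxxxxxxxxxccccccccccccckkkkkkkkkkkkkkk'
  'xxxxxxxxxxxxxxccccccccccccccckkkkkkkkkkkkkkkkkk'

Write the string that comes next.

Reading off run lengths: x runs 6, 8, 10, 12, 14; c runs 7, 9, 11, 13, 15; k runs 6, 9, 12, 15, 18 — each is linear in n, where the shown terms are n = 2, 3, 4, 5, 6.
Setting n = 7 gives 16, 17, 21 characters in each block.

xxxxxxxxxxxxxxxxccccccccccccccccckkkkkkkkkkkkkkkkkkkkk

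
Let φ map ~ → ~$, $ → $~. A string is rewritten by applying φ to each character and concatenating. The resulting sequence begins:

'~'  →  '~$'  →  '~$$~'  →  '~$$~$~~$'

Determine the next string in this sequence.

~$$~$~~$$~~$~$$~

Rewriting each symbol of ~$$~$~~$: ~→~$, $→$~, $→$~, ~→~$, $→$~, ~→~$, ~→~$, $→$~, which concatenates to ~$ $~ $~ ~$ $~ ~$ ~$ $~.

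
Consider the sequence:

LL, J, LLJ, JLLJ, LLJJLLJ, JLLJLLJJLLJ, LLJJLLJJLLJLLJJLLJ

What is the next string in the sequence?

Each term (from the third on) is the two preceding terms concatenated in order: term 3 = LL·J = LLJ.
The next term joins JLLJLLJJLLJ and LLJJLLJJLLJLLJJLLJ.

JLLJLLJJLLJLLJJLLJJLLJLLJJLLJ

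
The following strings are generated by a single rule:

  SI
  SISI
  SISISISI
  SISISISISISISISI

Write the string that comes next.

Every step duplicates the string.
So the next term is two copies of SISISISISISISISI.

SISISISISISISISISISISISISISISISI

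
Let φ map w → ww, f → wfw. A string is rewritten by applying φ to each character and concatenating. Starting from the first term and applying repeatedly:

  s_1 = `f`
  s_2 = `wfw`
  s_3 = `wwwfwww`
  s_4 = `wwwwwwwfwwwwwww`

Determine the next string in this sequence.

Replace each of the 15 characters of wwwwwwwfwwwwwww in place — ww ww ww ww ww ww ww wfw ww ww ww ww ww ww ww — and concatenate.

wwwwwwwwwwwwwwwfwwwwwwwwwwwwwww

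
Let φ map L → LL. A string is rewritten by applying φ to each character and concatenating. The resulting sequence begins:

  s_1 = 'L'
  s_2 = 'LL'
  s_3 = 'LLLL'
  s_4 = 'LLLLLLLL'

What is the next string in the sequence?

Apply φ to LLLLLLLL symbol by symbol: L→LL, L→LL, L→LL, L→LL, L→LL, L→LL, L→LL, L→LL; joined: LL LL LL LL LL LL LL LL.

LLLLLLLLLLLLLLLL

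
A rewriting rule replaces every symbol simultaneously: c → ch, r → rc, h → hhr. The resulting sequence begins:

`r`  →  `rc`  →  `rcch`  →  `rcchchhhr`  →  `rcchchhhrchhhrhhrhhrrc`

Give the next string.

φ(rcchchhhrchhhrhhrhhrrc) expands symbol-by-symbol to rc ch ch hhr ch hhr hhr hhr rc ch hhr hhr hhr rc hhr hhr rc hhr hhr rc rc ch; joining the 22 pieces gives the next term.

rcchchhhrchhhrhhrhhrrcchhhrhhrhhrrchhrhhrrchhrhhrrcrcch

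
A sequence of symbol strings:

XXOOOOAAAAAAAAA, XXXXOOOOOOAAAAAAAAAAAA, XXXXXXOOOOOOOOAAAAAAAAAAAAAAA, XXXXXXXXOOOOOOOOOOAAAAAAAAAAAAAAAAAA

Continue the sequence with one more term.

XXXXXXXXXXOOOOOOOOOOOOAAAAAAAAAAAAAAAAAAAAA

Reading off run lengths: X runs 2, 4, 6, 8; O runs 4, 6, 8, 10; A runs 9, 12, 15, 18 — each is linear in n, where the shown terms are n = 2, 3, 4, 5.
Setting n = 6 gives 10, 12, 21 characters in each block.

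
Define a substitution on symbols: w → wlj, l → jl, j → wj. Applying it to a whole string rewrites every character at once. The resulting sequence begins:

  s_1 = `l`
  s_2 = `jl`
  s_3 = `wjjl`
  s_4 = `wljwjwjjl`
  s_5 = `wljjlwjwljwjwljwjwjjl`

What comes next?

Applying the rule to each of the 21 symbols of wljjlwjwljwjwljwjwjjl gives the pieces wlj jl wj wj jl wlj wj wlj jl wj wlj wj wlj jl wj wlj wj wlj wj wj jl, which concatenate to the answer.

wljjlwjwjjlwljwjwljjlwjwljwjwljjlwjwljwjwljwjwjjl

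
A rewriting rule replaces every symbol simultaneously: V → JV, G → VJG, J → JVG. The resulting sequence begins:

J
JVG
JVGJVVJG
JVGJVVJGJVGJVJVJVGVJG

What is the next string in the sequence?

JVGJVVJGJVGJVJVJVGVJGJVGJVVJGJVGJVJVGJVJVGJVVJGJVJVGVJG

Applying the rule to each of the 21 symbols of JVGJVVJGJVGJVJVJVGVJG gives the pieces JVG JV VJG JVG JV JV JVG VJG JVG JV VJG JVG JV JVG JV JVG JV VJG JV JVG VJG, which concatenate to the answer.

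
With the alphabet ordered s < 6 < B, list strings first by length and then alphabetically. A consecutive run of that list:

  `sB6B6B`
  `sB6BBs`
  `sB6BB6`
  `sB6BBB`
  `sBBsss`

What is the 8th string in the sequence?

sBBs6s

Stepping forward 3 times from sBBsss: sBBsss → sBBss6 → sBBssB, then the target.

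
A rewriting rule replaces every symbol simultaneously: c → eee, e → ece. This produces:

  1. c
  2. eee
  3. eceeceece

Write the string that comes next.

eceeeeeceeceeeeeceeceeeeece

Rewriting each symbol of eceeceece: e→ece, c→eee, e→ece, e→ece, c→eee, e→ece, e→ece, c→eee, e→ece, which concatenates to ece eee ece ece eee ece ece eee ece.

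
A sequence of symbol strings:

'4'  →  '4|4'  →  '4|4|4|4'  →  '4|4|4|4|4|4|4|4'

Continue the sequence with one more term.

s(k+1) = s(k)·|·s(k) — each term doubles the last with '|' between the halves.
One more doubling of 4|4|4|4|4|4|4|4 gives the answer.

4|4|4|4|4|4|4|4|4|4|4|4|4|4|4|4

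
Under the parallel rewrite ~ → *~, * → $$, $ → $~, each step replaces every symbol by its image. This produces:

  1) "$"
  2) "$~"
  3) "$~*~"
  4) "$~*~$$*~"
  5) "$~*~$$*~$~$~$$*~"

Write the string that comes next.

$~*~$$*~$~$~$$*~$~*~$~*~$~$~$$*~

Replace each of the 16 characters of $~*~$$*~$~$~$$*~ in place — $~ *~ $$ *~ $~ $~ $$ *~ $~ *~ $~ *~ $~ $~ $$ *~ — and concatenate.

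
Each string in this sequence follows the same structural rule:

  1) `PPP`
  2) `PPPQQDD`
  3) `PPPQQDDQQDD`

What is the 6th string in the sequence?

Each term is the previous one with QQDD appended.
From PPPQQDDQQDD, 3 further steps: PPPQQDDQQDD → PPPQQDDQQDDQQDD → PPPQQDDQQDDQQDDQQDD → (answer).

PPPQQDDQQDDQQDDQQDDQQDD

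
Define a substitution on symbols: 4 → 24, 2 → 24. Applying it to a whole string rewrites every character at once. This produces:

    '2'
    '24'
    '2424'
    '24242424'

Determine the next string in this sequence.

Rewriting each symbol of 24242424: 2→24, 4→24, 2→24, 4→24, 2→24, 4→24, 2→24, 4→24, which concatenates to 24 24 24 24 24 24 24 24.

2424242424242424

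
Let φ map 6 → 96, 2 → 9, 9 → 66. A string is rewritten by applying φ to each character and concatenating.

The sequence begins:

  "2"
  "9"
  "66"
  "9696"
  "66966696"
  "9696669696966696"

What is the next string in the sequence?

Applying the rule to each of the 16 symbols of 9696669696966696 gives the pieces 66 96 66 96 96 96 66 96 66 96 66 96 96 96 66 96, which concatenate to the answer.

66966696969666966696669696966696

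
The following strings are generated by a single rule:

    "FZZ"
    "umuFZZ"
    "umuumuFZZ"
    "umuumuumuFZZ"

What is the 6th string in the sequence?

umuumuumuumuumuFZZ

The strings grow by a fixed prefix umu each time.
From umuumuumuFZZ, 2 further steps: umuumuumuFZZ → umuumuumuumuFZZ → (answer).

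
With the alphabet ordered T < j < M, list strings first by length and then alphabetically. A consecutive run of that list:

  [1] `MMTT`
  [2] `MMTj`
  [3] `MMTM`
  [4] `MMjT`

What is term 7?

Continuing the enumeration 3 steps past MMjT: MMjT → MMjj → MMjM → (answer).

MMMT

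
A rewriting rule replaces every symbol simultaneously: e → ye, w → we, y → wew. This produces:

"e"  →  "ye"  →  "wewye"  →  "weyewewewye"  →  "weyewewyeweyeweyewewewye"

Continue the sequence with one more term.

weyewewyeweyewewewyeweyewewyeweyewewyeweyeweyewewewye

φ(weyewewyeweyeweyewewewye) expands symbol-by-symbol to we ye wew ye we ye we wew ye we ye wew ye we ye wew ye we ye we ye we wew ye; joining the 24 pieces gives the next term.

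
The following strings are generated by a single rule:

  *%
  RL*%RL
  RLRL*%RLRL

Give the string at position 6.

s(k+1) = RL·s(k)·RL, so each term gains RL as a prefix and RL as a suffix.
From RLRL*%RLRL, 3 further steps: RLRL*%RLRL → RLRLRL*%RLRLRL → RLRLRLRL*%RLRLRLRL → (answer).

RLRLRLRLRL*%RLRLRLRLRL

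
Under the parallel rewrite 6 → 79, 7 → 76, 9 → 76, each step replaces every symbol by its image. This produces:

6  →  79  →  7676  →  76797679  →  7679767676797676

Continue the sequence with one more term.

76797676767976797679767676797679

φ(7679767676797676) expands symbol-by-symbol to 76 79 76 76 76 79 76 79 76 79 76 76 76 79 76 79; joining the 16 pieces gives the next term.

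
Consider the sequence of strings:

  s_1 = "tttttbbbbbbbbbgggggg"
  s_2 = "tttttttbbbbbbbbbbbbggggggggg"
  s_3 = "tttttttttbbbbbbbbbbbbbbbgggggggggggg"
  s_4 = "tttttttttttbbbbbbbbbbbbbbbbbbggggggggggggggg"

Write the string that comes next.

tttttttttttttbbbbbbbbbbbbbbbbbbbbbgggggggggggggggggg

Reading off run lengths: t runs 5, 7, 9, 11; b runs 9, 12, 15, 18; g runs 6, 9, 12, 15 — each is linear in n, where the shown terms are n = 2, 3, 4, 5.
At n = 6 the blocks have lengths 13, 21, 18.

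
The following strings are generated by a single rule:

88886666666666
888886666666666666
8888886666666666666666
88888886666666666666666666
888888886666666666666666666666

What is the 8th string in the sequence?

888888888886666666666666666666666666666666

The n-th term is n+1 8's then 3n+1 6's, where the shown terms are n = 3, 4, 5, 6, 7.
For term 8, n = 10, so the run lengths are 11, 31.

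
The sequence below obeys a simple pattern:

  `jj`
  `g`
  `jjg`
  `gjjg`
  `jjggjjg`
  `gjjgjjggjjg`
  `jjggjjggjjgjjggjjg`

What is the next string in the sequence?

This is a Fibonacci-style word recurrence s(k) = s(k−2)·s(k−1): e.g. jj·g = jjg.
The next term joins gjjgjjggjjg and jjggjjggjjgjjggjjg.

gjjgjjggjjgjjggjjggjjgjjggjjg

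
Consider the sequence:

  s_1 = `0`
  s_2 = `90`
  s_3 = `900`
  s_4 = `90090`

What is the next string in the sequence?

This is a Fibonacci-style word recurrence s(k) = s(k−1)·s(k−2): e.g. 90·0 = 900.
The next term joins 90090 and 900.

90090900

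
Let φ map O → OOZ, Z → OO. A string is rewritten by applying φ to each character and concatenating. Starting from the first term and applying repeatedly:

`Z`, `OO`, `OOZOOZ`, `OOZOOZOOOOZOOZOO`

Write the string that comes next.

OOZOOZOOOOZOOZOOOOZOOZOOZOOZOOOOZOOZOOOOZOOZ

φ(OOZOOZOOOOZOOZOO) expands symbol-by-symbol to OOZ OOZ OO OOZ OOZ OO OOZ OOZ OOZ OOZ OO OOZ OOZ OO OOZ OOZ; joining the 16 pieces gives the next term.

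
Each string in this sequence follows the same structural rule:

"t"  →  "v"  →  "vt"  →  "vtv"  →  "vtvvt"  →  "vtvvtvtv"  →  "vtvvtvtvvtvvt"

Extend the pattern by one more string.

vtvvtvtvvtvvtvtvvtvtv

Each term (from the third on) is the previous term followed by the one before it: term 3 = v·t = vt.
Continuing: vtvvtvtvvtvvt · vtvvtvtv gives term 8.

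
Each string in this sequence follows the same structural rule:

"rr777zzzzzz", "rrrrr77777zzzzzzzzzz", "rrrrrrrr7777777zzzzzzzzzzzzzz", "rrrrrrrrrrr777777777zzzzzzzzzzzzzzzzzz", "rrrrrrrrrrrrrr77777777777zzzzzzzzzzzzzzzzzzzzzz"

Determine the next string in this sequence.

Reading off run lengths: r runs 2, 5, 8, 11, 14; 7 runs 3, 5, 7, 9, 11; z runs 6, 10, 14, 18, 22 — each is linear in n (n = 1, 2, …).
Setting n = 6 gives 17, 13, 26 characters in each block.

rrrrrrrrrrrrrrrrr7777777777777zzzzzzzzzzzzzzzzzzzzzzzzzz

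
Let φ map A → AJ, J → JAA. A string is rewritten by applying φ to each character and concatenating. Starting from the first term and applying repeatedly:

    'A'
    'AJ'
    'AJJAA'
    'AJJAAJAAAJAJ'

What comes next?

Expanding AJJAAJAAAJAJ: A→AJ, J→JAA, J→JAA, A→AJ, A→AJ, J→JAA, A→AJ, A→AJ, A→AJ, J→JAA, A→AJ, J→JAA. Concatenated: AJ JAA JAA AJ AJ JAA AJ AJ AJ JAA AJ JAA.

AJJAAJAAAJAJJAAAJAJAJJAAAJJAA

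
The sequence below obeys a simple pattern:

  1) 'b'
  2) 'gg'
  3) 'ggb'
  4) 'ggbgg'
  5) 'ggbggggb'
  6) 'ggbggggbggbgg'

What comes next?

ggbggggbggbggggbggggb

This is a Fibonacci-style word recurrence s(k) = s(k−1)·s(k−2): e.g. gg·b = ggb.
So term 7 is ggbggggbggbgg·ggbggggb.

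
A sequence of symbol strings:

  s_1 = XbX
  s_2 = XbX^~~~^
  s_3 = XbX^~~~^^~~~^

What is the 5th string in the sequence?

XbX^~~~^^~~~^^~~~^^~~~^

The strings grow by a fixed suffix ^~~~^ each time.
From XbX^~~~^^~~~^, 2 further steps: XbX^~~~^^~~~^ → XbX^~~~^^~~~^^~~~^ → (answer).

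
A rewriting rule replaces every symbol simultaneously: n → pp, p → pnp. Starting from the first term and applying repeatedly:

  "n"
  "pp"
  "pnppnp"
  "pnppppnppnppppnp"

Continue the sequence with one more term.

Applying the rule to each of the 16 symbols of pnppppnppnppppnp gives the pieces pnp pp pnp pnp pnp pnp pp pnp pnp pp pnp pnp pnp pnp pp pnp, which concatenate to the answer.

pnppppnppnppnppnppppnppnppppnppnppnppnppppnp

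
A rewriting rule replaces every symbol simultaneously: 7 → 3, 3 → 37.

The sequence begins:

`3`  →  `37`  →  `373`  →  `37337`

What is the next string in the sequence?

37337373

Expanding 37337: 3→37, 7→3, 3→37, 3→37, 7→3. Concatenated: 37 3 37 37 3.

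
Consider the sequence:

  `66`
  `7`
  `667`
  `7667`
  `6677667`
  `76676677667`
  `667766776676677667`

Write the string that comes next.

76676677667667766776676677667

From term 3 onward, concatenate the second-to-last term with the last: 66·7 = 667, 7·667 = 7667, …
The next term joins 76676677667 and 667766776676677667.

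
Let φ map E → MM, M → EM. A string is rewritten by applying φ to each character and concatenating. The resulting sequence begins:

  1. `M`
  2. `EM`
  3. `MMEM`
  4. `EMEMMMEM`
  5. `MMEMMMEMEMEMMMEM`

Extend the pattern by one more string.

Applying the rule to each of the 16 symbols of MMEMMMEMEMEMMMEM gives the pieces EM EM MM EM EM EM MM EM MM EM MM EM EM EM MM EM, which concatenate to the answer.

EMEMMMEMEMEMMMEMMMEMMMEMEMEMMMEM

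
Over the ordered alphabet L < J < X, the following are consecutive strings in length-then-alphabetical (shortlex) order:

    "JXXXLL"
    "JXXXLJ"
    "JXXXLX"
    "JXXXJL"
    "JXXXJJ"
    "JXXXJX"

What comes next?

The successor of JXXXJX increments the rightmost position that isn't already X and resets every position after it to L.

JXXXXL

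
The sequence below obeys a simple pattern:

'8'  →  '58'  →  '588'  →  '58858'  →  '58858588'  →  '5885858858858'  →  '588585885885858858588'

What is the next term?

From term 3 onward, concatenate the last term with the second-to-last: 58·8 = 588, 588·58 = 58858, …
So term 8 is 588585885885858858588·5885858858858.

5885858858858588585885885858858858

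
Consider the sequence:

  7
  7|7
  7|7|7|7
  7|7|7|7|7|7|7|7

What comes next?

7|7|7|7|7|7|7|7|7|7|7|7|7|7|7|7

s(k+1) = s(k)·|·s(k) — each term doubles the last with '|' between the halves.
One more doubling of 7|7|7|7|7|7|7|7 gives the answer.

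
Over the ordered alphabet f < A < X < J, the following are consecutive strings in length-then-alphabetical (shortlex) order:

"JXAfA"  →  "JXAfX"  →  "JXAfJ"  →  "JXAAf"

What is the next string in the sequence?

Find the rightmost character of JXAAf below J, bump it to the next letter, and reset everything to its right to f.

JXAAA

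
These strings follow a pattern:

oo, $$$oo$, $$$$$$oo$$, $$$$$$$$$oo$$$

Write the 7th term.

$$$$$$$$$$$$$$$$$$oo$$$$$$

Every step adds $$$ to the front and $ to the end of the previous string.
From $$$$$$$$$oo$$$, 3 further steps: $$$$$$$$$oo$$$ → $$$$$$$$$$$$oo$$$$ → $$$$$$$$$$$$$$$oo$$$$$ → (answer).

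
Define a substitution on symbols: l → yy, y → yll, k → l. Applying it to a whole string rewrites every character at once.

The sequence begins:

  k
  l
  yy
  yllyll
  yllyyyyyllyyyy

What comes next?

yllyyyyyllyllyllyllyllyyyyyllyllyllyll

φ(yllyyyyyllyyyy) expands symbol-by-symbol to yll yy yy yll yll yll yll yll yy yy yll yll yll yll; joining the 14 pieces gives the next term.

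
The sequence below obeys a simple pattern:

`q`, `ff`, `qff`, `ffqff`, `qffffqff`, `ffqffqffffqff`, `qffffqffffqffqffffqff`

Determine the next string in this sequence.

ffqffqffffqffqffffqffffqffqffffqff

From term 3 onward, concatenate the second-to-last term with the last: q·ff = qff, ff·qff = ffqff, …
So term 8 is ffqffqffffqff·qffffqffffqffqffffqff.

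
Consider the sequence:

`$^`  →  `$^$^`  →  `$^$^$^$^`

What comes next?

s(k+1) = s(k)·s(k) — each term doubles the last.
Doubling $^$^$^$^:

$^$^$^$^$^$^$^$^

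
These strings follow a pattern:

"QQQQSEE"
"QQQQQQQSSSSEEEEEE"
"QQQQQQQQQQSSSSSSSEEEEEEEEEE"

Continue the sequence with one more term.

Each string has the form Q^{3n+1} S^{3n-2} E^{4n-2} (n = 1, 2, …).
At n = 4 the blocks have lengths 13, 10, 14.

QQQQQQQQQQQQQSSSSSSSSSSEEEEEEEEEEEEEE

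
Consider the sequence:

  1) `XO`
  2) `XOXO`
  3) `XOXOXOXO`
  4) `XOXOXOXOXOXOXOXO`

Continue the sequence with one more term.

XOXOXOXOXOXOXOXOXOXOXOXOXOXOXOXO

Every step duplicates the string.
So the next term is two copies of XOXOXOXOXOXOXOXO.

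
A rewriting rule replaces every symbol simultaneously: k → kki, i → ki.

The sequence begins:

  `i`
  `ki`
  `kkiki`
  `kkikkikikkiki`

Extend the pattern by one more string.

Applying the rule to each of the 13 symbols of kkikkikikkiki gives the pieces kki kki ki kki kki ki kki ki kki kki ki kki ki, which concatenate to the answer.

kkikkikikkikkikikkikikkikkikikkiki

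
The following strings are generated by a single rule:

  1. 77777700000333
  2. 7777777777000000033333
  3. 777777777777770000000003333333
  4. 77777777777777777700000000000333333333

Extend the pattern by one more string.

7777777777777777777777000000000000033333333333

Each string has the form 7^{4n+2} 0^{2n+3} 3^{2n+1} (n = 1, 2, …).
For the next term, n = 5, so the run lengths are 22, 13, 11.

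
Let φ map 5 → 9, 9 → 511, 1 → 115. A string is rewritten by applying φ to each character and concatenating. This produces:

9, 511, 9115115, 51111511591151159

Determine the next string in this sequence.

Replace each of the 17 characters of 51111511591151159 in place — 9 115 115 115 115 9 115 115 9 511 115 115 9 115 115 9 511 — and concatenate.

91151151151159115115951111511591151159511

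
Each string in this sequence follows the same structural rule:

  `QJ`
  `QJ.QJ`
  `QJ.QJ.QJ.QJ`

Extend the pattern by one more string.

QJ.QJ.QJ.QJ.QJ.QJ.QJ.QJ

Each string is two copies of the previous one joined by '.'.
One more doubling of QJ.QJ.QJ.QJ gives the answer.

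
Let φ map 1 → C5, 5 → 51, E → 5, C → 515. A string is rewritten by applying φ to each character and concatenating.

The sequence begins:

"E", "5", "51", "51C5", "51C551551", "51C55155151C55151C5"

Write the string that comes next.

Rewriting the 19 symbols of 51C55155151C55151C5 one by one yields 51 C5 515 51 51 C5 51 51 C5 51 C5 515 51 51 C5 51 C5 515 51; concatenated:

51C55155151C55151C551C55155151C551C551551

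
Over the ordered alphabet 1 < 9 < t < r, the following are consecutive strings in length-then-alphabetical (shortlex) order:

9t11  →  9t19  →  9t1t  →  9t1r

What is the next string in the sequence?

9t91

The successor of 9t1r increments the rightmost position that isn't already r and resets every position after it to 1.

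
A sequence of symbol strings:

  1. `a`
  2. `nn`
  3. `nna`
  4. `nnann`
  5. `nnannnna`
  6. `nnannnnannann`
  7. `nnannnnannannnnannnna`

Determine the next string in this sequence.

Each term (from the third on) is the previous term followed by the one before it: term 3 = nn·a = nna.
The next term joins nnannnnannannnnannnna and nnannnnannann.

nnannnnannannnnannnnannannnnannann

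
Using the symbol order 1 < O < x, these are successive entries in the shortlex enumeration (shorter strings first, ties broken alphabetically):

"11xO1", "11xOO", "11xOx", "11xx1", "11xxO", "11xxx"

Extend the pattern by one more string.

1O111

Treat 11xxx as a base-3 numeral over the given alphabet and add one, carrying through any trailing x's.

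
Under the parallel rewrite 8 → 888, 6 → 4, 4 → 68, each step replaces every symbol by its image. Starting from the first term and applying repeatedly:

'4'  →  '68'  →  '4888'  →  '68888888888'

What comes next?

4888888888888888888888888888888

Rewriting each symbol of 68888888888: 6→4, 8→888, 8→888, 8→888, 8→888, 8→888, 8→888, 8→888, 8→888, 8→888, 8→888, which concatenates to 4 888 888 888 888 888 888 888 888 888 888.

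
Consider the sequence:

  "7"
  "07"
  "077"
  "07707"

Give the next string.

From term 3 onward, concatenate the last term with the second-to-last: 07·7 = 077, 077·07 = 07707, …
The next term joins 07707 and 077.

07707077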